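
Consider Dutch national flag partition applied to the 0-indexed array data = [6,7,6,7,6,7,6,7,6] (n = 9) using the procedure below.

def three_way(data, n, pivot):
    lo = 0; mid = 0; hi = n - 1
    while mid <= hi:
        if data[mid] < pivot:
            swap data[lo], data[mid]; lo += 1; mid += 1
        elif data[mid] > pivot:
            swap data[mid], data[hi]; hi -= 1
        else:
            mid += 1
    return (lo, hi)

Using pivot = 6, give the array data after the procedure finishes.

[6,6,6,6,6,7,7,7,7]

pivot = 6; lo=0, mid=0, hi=8
data[mid]=6=6: mid=1
data[mid]=7>6: swap data[1],data[8]; hi=7 → [6,6,6,7,6,7,6,7,7]
data[mid]=6=6: mid=2
data[mid]=6=6: mid=3
data[mid]=7>6: swap data[3],data[7]; hi=6 → [6,6,6,7,6,7,6,7,7]
data[mid]=7>6: swap data[3],data[6]; hi=5 → [6,6,6,6,6,7,7,7,7]
data[mid]=6=6: mid=4
data[mid]=6=6: mid=5
data[mid]=7>6: swap data[5],data[5]; hi=4 → [6,6,6,6,6,7,7,7,7]
end: lo=0, hi=4; data = [6,6,6,6,6,7,7,7,7]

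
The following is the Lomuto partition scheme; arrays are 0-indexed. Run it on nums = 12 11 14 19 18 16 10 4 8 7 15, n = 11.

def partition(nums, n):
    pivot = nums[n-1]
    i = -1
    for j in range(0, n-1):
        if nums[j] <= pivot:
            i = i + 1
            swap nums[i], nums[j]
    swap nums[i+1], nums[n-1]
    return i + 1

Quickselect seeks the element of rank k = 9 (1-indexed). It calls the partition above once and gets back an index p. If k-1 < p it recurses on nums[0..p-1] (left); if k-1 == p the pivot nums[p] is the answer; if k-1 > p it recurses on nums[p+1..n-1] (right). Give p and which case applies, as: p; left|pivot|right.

7; right

pivot = nums[10] = 15; i = -1
j=0: nums[0]=12 ≤ 15 → i=0, swap nums[0],nums[0] (no change) → 12 11 14 19 18 16 10 4 8 7 15
j=1: nums[1]=11 ≤ 15 → i=1, swap nums[1],nums[1] (no change) → 12 11 14 19 18 16 10 4 8 7 15
j=2: nums[2]=14 ≤ 15 → i=2, swap nums[2],nums[2] (no change) → 12 11 14 19 18 16 10 4 8 7 15
j=3: nums[3]=19 > 15 → no swap
j=4: nums[4]=18 > 15 → no swap
j=5: nums[5]=16 > 15 → no swap
j=6: nums[6]=10 ≤ 15 → i=3, swap nums[3],nums[6] → 12 11 14 10 18 16 19 4 8 7 15
j=7: nums[7]=4 ≤ 15 → i=4, swap nums[4],nums[7] → 12 11 14 10 4 16 19 18 8 7 15
j=8: nums[8]=8 ≤ 15 → i=5, swap nums[5],nums[8] → 12 11 14 10 4 8 19 18 16 7 15
j=9: nums[9]=7 ≤ 15 → i=6, swap nums[6],nums[9] → 12 11 14 10 4 8 7 18 16 19 15
final swap nums[7],nums[10] → 12 11 14 10 4 8 7 15 16 19 18; return 7
p = 7; k-1 = 8 > 7 ⇒ right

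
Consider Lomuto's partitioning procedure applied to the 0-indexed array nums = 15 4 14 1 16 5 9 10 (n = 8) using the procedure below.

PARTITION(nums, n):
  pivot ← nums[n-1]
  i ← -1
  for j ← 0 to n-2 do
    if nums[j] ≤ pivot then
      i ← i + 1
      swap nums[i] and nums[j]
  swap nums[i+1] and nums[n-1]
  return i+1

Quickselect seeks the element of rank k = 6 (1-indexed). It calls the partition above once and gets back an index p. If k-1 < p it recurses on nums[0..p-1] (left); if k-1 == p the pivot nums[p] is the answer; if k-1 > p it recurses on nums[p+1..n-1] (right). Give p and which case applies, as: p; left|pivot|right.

4; right

pivot = nums[7] = 10; i = -1
j=0: nums[0]=15 > 10 → no swap
j=1: nums[1]=4 ≤ 10 → i=0, swap nums[0],nums[1] → 4 15 14 1 16 5 9 10
j=2: nums[2]=14 > 10 → no swap
j=3: nums[3]=1 ≤ 10 → i=1, swap nums[1],nums[3] → 4 1 14 15 16 5 9 10
j=4: nums[4]=16 > 10 → no swap
j=5: nums[5]=5 ≤ 10 → i=2, swap nums[2],nums[5] → 4 1 5 15 16 14 9 10
j=6: nums[6]=9 ≤ 10 → i=3, swap nums[3],nums[6] → 4 1 5 9 16 14 15 10
final swap nums[4],nums[7] → 4 1 5 9 10 14 15 16; return 4
p = 4; k-1 = 5 > 4 ⇒ right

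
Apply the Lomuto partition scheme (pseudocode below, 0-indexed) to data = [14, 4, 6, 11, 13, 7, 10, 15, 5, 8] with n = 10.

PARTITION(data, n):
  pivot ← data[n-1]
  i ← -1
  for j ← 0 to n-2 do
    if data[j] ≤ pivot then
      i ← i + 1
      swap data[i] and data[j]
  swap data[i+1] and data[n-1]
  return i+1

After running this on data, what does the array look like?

pivot=8, i=-1
j=0: 14>8, skip
j=1: 4≤8, i=0, swap(0,1) ⇒ [4, 14, 6, 11, 13, 7, 10, 15, 5, 8]
j=2: 6≤8, i=1, swap(1,2) ⇒ [4, 6, 14, 11, 13, 7, 10, 15, 5, 8]
j=3: 11>8, skip
j=4: 13>8, skip
j=5: 7≤8, i=2, swap(2,5) ⇒ [4, 6, 7, 11, 13, 14, 10, 15, 5, 8]
j=6: 10>8, skip
j=7: 15>8, skip
j=8: 5≤8, i=3, swap(3,8) ⇒ [4, 6, 7, 5, 13, 14, 10, 15, 11, 8]
swap(4,9) ⇒ [4, 6, 7, 5, 8, 14, 10, 15, 11, 13]; return 4

[4, 6, 7, 5, 8, 14, 10, 15, 11, 13]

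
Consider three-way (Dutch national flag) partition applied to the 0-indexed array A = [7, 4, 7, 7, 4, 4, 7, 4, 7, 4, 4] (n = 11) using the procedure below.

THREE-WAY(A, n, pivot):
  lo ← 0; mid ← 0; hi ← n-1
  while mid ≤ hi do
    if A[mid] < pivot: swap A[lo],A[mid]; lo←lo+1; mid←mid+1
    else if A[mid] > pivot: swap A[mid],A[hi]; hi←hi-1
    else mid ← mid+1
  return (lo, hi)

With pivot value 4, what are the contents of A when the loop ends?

[4, 4, 4, 4, 4, 4, 7, 7, 7, 7, 7]

pivot = 4; lo=0, mid=0, hi=10
A[mid]=7>4: swap A[0],A[10]; hi=9 → [4, 4, 7, 7, 4, 4, 7, 4, 7, 4, 7]
A[mid]=4=4: mid=1
A[mid]=4=4: mid=2
A[mid]=7>4: swap A[2],A[9]; hi=8 → [4, 4, 4, 7, 4, 4, 7, 4, 7, 7, 7]
A[mid]=4=4: mid=3
A[mid]=7>4: swap A[3],A[8]; hi=7 → [4, 4, 4, 7, 4, 4, 7, 4, 7, 7, 7]
A[mid]=7>4: swap A[3],A[7]; hi=6 → [4, 4, 4, 4, 4, 4, 7, 7, 7, 7, 7]
A[mid]=4=4: mid=4
A[mid]=4=4: mid=5
A[mid]=4=4: mid=6
A[mid]=7>4: swap A[6],A[6]; hi=5 → [4, 4, 4, 4, 4, 4, 7, 7, 7, 7, 7]
end: lo=0, hi=5; A = [4, 4, 4, 4, 4, 4, 7, 7, 7, 7, 7]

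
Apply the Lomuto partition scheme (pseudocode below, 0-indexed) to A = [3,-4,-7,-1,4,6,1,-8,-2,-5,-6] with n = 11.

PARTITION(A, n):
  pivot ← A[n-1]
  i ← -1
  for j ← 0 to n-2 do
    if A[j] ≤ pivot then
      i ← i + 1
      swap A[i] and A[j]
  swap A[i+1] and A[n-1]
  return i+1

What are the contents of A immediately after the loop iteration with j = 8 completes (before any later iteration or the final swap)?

[-7,-8,3,-1,4,6,1,-4,-2,-5,-6]

pivot=-6, i=-1
j=0: 3>-6, skip
j=1: -4>-6, skip
j=2: -7≤-6, i=0, swap(0,2) ⇒ [-7,-4,3,-1,4,6,1,-8,-2,-5,-6]
j=3: -1>-6, skip
j=4: 4>-6, skip
j=5: 6>-6, skip
j=6: 1>-6, skip
j=7: -8≤-6, i=1, swap(1,7) ⇒ [-7,-8,3,-1,4,6,1,-4,-2,-5,-6]
j=8: -2>-6, skip
(after j=8) A = [-7,-8,3,-1,4,6,1,-4,-2,-5,-6]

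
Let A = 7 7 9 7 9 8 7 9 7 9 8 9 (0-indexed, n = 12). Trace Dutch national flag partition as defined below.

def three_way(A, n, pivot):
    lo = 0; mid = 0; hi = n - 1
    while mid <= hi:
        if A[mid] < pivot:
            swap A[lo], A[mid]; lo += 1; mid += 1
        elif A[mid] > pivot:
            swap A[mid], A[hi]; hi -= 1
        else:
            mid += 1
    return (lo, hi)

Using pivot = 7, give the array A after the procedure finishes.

7 7 7 7 7 8 9 9 9 8 9 9

pivot = 7; lo=0, mid=0, hi=11
A[mid]=7=7: mid=1
A[mid]=7=7: mid=2
A[mid]=9>7: swap A[2],A[11]; hi=10 → 7 7 9 7 9 8 7 9 7 9 8 9
A[mid]=9>7: swap A[2],A[10]; hi=9 → 7 7 8 7 9 8 7 9 7 9 9 9
A[mid]=8>7: swap A[2],A[9]; hi=8 → 7 7 9 7 9 8 7 9 7 8 9 9
A[mid]=9>7: swap A[2],A[8]; hi=7 → 7 7 7 7 9 8 7 9 9 8 9 9
A[mid]=7=7: mid=3
A[mid]=7=7: mid=4
A[mid]=9>7: swap A[4],A[7]; hi=6 → 7 7 7 7 9 8 7 9 9 8 9 9
A[mid]=9>7: swap A[4],A[6]; hi=5 → 7 7 7 7 7 8 9 9 9 8 9 9
A[mid]=7=7: mid=5
A[mid]=8>7: swap A[5],A[5]; hi=4 → 7 7 7 7 7 8 9 9 9 8 9 9
end: lo=0, hi=4; A = 7 7 7 7 7 8 9 9 9 8 9 9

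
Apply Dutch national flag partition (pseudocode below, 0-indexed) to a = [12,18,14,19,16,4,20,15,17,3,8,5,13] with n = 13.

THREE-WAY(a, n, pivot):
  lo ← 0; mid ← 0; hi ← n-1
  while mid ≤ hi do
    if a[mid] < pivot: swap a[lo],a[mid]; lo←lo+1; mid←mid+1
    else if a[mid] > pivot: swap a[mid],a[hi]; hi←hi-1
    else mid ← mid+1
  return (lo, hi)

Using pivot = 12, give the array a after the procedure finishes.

[5,8,3,4,12,20,15,17,16,19,14,13,18]

lo=0 mid=0 hi=12
12=12: mid=1
18>12: swap(1,12), hi=11 ⇒ [12,13,14,19,16,4,20,15,17,3,8,5,18]
13>12: swap(1,11), hi=10 ⇒ [12,5,14,19,16,4,20,15,17,3,8,13,18]
5<12: swap(0,1), lo=1 mid=2 ⇒ [5,12,14,19,16,4,20,15,17,3,8,13,18]
14>12: swap(2,10), hi=9 ⇒ [5,12,8,19,16,4,20,15,17,3,14,13,18]
8<12: swap(1,2), lo=2 mid=3 ⇒ [5,8,12,19,16,4,20,15,17,3,14,13,18]
19>12: swap(3,9), hi=8 ⇒ [5,8,12,3,16,4,20,15,17,19,14,13,18]
3<12: swap(2,3), lo=3 mid=4 ⇒ [5,8,3,12,16,4,20,15,17,19,14,13,18]
16>12: swap(4,8), hi=7 ⇒ [5,8,3,12,17,4,20,15,16,19,14,13,18]
17>12: swap(4,7), hi=6 ⇒ [5,8,3,12,15,4,20,17,16,19,14,13,18]
15>12: swap(4,6), hi=5 ⇒ [5,8,3,12,20,4,15,17,16,19,14,13,18]
20>12: swap(4,5), hi=4 ⇒ [5,8,3,12,4,20,15,17,16,19,14,13,18]
4<12: swap(3,4), lo=4 mid=5 ⇒ [5,8,3,4,12,20,15,17,16,19,14,13,18]
done. lo=4 hi=4; a=[5,8,3,4,12,20,15,17,16,19,14,13,18]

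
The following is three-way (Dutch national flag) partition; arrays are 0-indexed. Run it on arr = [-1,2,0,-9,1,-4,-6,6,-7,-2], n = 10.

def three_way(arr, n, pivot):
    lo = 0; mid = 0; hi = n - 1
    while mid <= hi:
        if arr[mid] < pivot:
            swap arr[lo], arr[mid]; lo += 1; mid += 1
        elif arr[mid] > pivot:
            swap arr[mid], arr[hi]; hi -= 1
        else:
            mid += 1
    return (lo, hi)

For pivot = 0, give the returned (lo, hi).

pivot = 0; lo=0, mid=0, hi=9
arr[mid]=-1<0: swap arr[0],arr[0]; lo=1,mid=1 → [-1,2,0,-9,1,-4,-6,6,-7,-2]
arr[mid]=2>0: swap arr[1],arr[9]; hi=8 → [-1,-2,0,-9,1,-4,-6,6,-7,2]
arr[mid]=-2<0: swap arr[1],arr[1]; lo=2,mid=2 → [-1,-2,0,-9,1,-4,-6,6,-7,2]
arr[mid]=0=0: mid=3
arr[mid]=-9<0: swap arr[2],arr[3]; lo=3,mid=4 → [-1,-2,-9,0,1,-4,-6,6,-7,2]
arr[mid]=1>0: swap arr[4],arr[8]; hi=7 → [-1,-2,-9,0,-7,-4,-6,6,1,2]
arr[mid]=-7<0: swap arr[3],arr[4]; lo=4,mid=5 → [-1,-2,-9,-7,0,-4,-6,6,1,2]
arr[mid]=-4<0: swap arr[4],arr[5]; lo=5,mid=6 → [-1,-2,-9,-7,-4,0,-6,6,1,2]
arr[mid]=-6<0: swap arr[5],arr[6]; lo=6,mid=7 → [-1,-2,-9,-7,-4,-6,0,6,1,2]
arr[mid]=6>0: swap arr[7],arr[7]; hi=6 → [-1,-2,-9,-7,-4,-6,0,6,1,2]
end: lo=6, hi=6; arr = [-1,-2,-9,-7,-4,-6,0,6,1,2]

(6, 6)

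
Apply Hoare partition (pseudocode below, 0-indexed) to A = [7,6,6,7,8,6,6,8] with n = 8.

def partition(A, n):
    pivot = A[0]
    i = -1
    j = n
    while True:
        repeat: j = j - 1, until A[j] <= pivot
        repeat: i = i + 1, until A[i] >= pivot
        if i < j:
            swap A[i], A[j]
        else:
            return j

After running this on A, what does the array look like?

pivot = A[0] = 7; i = -1, j = 8
j→6 (A[6]=6≤7), i→0 (A[0]=7≥7); i<j, swap → [6,6,6,7,8,6,7,8]
j→5 (A[5]=6≤7), i→3 (A[3]=7≥7); i<j, swap → [6,6,6,6,8,7,7,8]
j→3, i→4; i≥j, return j=3. A = [6,6,6,6,8,7,7,8]

[6,6,6,6,8,7,7,8]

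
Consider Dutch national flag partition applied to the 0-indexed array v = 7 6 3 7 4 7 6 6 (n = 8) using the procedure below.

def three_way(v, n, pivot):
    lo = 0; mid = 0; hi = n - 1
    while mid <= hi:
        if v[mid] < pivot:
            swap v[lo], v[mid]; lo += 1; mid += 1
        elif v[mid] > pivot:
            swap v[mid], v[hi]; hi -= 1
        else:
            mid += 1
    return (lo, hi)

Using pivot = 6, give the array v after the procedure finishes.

3 4 6 6 6 7 7 7

lo=0 mid=0 hi=7
7>6: swap(0,7), hi=6 ⇒ 6 6 3 7 4 7 6 7
6=6: mid=1
6=6: mid=2
3<6: swap(0,2), lo=1 mid=3 ⇒ 3 6 6 7 4 7 6 7
7>6: swap(3,6), hi=5 ⇒ 3 6 6 6 4 7 7 7
6=6: mid=4
4<6: swap(1,4), lo=2 mid=5 ⇒ 3 4 6 6 6 7 7 7
7>6: swap(5,5), hi=4 ⇒ 3 4 6 6 6 7 7 7
done. lo=2 hi=4; v=3 4 6 6 6 7 7 7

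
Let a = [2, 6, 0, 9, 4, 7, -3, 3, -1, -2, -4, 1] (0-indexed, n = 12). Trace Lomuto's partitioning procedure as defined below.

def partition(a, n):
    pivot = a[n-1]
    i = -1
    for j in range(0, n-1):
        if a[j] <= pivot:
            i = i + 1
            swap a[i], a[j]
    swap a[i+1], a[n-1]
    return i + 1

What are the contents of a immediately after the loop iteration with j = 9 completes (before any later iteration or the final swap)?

[0, -3, -1, -2, 4, 7, 6, 3, 2, 9, -4, 1]

pivot=1, i=-1
j=0: 2>1, skip
j=1: 6>1, skip
j=2: 0≤1, i=0, swap(0,2) ⇒ [0, 6, 2, 9, 4, 7, -3, 3, -1, -2, -4, 1]
j=3: 9>1, skip
j=4: 4>1, skip
j=5: 7>1, skip
j=6: -3≤1, i=1, swap(1,6) ⇒ [0, -3, 2, 9, 4, 7, 6, 3, -1, -2, -4, 1]
j=7: 3>1, skip
j=8: -1≤1, i=2, swap(2,8) ⇒ [0, -3, -1, 9, 4, 7, 6, 3, 2, -2, -4, 1]
j=9: -2≤1, i=3, swap(3,9) ⇒ [0, -3, -1, -2, 4, 7, 6, 3, 2, 9, -4, 1]
(after j=9) a = [0, -3, -1, -2, 4, 7, 6, 3, 2, 9, -4, 1]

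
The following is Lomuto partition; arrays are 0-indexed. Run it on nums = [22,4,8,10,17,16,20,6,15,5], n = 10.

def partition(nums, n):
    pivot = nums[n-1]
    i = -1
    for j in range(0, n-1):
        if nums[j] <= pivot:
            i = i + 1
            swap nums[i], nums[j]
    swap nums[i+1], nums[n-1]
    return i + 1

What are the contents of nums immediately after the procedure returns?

[4,5,8,10,17,16,20,6,15,22]

pivot = nums[9] = 5; i = -1
j=0: nums[0]=22 > 5 → no swap
j=1: nums[1]=4 ≤ 5 → i=0, swap nums[0],nums[1] → [4,22,8,10,17,16,20,6,15,5]
j=2: nums[2]=8 > 5 → no swap
j=3: nums[3]=10 > 5 → no swap
j=4: nums[4]=17 > 5 → no swap
j=5: nums[5]=16 > 5 → no swap
j=6: nums[6]=20 > 5 → no swap
j=7: nums[7]=6 > 5 → no swap
j=8: nums[8]=15 > 5 → no swap
final swap nums[1],nums[9] → [4,5,8,10,17,16,20,6,15,22]; return 1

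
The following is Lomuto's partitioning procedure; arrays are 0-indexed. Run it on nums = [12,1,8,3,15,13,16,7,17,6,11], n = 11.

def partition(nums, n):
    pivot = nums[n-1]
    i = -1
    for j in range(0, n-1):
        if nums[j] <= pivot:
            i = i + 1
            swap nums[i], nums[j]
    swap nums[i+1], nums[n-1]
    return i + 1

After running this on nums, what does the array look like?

[1,8,3,7,6,11,16,12,17,15,13]

pivot=11, i=-1
j=0: 12>11, skip
j=1: 1≤11, i=0, swap(0,1) ⇒ [1,12,8,3,15,13,16,7,17,6,11]
j=2: 8≤11, i=1, swap(1,2) ⇒ [1,8,12,3,15,13,16,7,17,6,11]
j=3: 3≤11, i=2, swap(2,3) ⇒ [1,8,3,12,15,13,16,7,17,6,11]
j=4: 15>11, skip
j=5: 13>11, skip
j=6: 16>11, skip
j=7: 7≤11, i=3, swap(3,7) ⇒ [1,8,3,7,15,13,16,12,17,6,11]
j=8: 17>11, skip
j=9: 6≤11, i=4, swap(4,9) ⇒ [1,8,3,7,6,13,16,12,17,15,11]
swap(5,10) ⇒ [1,8,3,7,6,11,16,12,17,15,13]; return 5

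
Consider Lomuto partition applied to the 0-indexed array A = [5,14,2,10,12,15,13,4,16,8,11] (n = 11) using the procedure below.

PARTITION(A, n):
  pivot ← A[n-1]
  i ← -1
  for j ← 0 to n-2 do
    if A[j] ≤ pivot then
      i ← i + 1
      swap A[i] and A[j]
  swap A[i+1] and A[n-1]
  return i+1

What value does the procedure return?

5

pivot = A[10] = 11; i = -1
j=0: A[0]=5 ≤ 11 → i=0, swap A[0],A[0] (no change) → [5,14,2,10,12,15,13,4,16,8,11]
j=1: A[1]=14 > 11 → no swap
j=2: A[2]=2 ≤ 11 → i=1, swap A[1],A[2] → [5,2,14,10,12,15,13,4,16,8,11]
j=3: A[3]=10 ≤ 11 → i=2, swap A[2],A[3] → [5,2,10,14,12,15,13,4,16,8,11]
j=4: A[4]=12 > 11 → no swap
j=5: A[5]=15 > 11 → no swap
j=6: A[6]=13 > 11 → no swap
j=7: A[7]=4 ≤ 11 → i=3, swap A[3],A[7] → [5,2,10,4,12,15,13,14,16,8,11]
j=8: A[8]=16 > 11 → no swap
j=9: A[9]=8 ≤ 11 → i=4, swap A[4],A[9] → [5,2,10,4,8,15,13,14,16,12,11]
final swap A[5],A[10] → [5,2,10,4,8,11,13,14,16,12,15]; return 5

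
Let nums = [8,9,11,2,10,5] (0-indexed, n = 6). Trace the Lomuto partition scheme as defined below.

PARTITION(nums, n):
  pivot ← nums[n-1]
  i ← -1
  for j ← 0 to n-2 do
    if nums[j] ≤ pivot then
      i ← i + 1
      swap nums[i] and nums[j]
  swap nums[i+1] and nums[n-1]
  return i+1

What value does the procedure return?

pivot = nums[5] = 5; i = -1
j=0: nums[0]=8 > 5 → no swap
j=1: nums[1]=9 > 5 → no swap
j=2: nums[2]=11 > 5 → no swap
j=3: nums[3]=2 ≤ 5 → i=0, swap nums[0],nums[3] → [2,9,11,8,10,5]
j=4: nums[4]=10 > 5 → no swap
final swap nums[1],nums[5] → [2,5,11,8,10,9]; return 1

1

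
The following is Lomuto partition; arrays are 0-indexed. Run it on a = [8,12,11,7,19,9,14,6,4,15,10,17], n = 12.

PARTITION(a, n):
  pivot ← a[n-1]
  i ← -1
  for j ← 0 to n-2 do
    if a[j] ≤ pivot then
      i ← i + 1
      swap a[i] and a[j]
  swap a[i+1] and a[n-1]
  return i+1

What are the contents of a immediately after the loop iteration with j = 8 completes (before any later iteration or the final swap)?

pivot = a[11] = 17; i = -1
j=0: a[0]=8 ≤ 17 → i=0, swap a[0],a[0] (no change) → [8,12,11,7,19,9,14,6,4,15,10,17]
j=1: a[1]=12 ≤ 17 → i=1, swap a[1],a[1] (no change) → [8,12,11,7,19,9,14,6,4,15,10,17]
j=2: a[2]=11 ≤ 17 → i=2, swap a[2],a[2] (no change) → [8,12,11,7,19,9,14,6,4,15,10,17]
j=3: a[3]=7 ≤ 17 → i=3, swap a[3],a[3] (no change) → [8,12,11,7,19,9,14,6,4,15,10,17]
j=4: a[4]=19 > 17 → no swap
j=5: a[5]=9 ≤ 17 → i=4, swap a[4],a[5] → [8,12,11,7,9,19,14,6,4,15,10,17]
j=6: a[6]=14 ≤ 17 → i=5, swap a[5],a[6] → [8,12,11,7,9,14,19,6,4,15,10,17]
j=7: a[7]=6 ≤ 17 → i=6, swap a[6],a[7] → [8,12,11,7,9,14,6,19,4,15,10,17]
j=8: a[8]=4 ≤ 17 → i=7, swap a[7],a[8] → [8,12,11,7,9,14,6,4,19,15,10,17]
(after j=8) a = [8,12,11,7,9,14,6,4,19,15,10,17]

[8,12,11,7,9,14,6,4,19,15,10,17]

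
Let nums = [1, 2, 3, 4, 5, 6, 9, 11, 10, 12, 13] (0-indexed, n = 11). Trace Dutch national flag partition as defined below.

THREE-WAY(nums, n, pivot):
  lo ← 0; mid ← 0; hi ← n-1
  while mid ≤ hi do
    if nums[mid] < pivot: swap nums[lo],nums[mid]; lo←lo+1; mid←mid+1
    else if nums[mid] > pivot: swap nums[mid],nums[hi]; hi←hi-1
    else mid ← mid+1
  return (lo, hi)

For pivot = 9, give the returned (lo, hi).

(6, 6)

pivot = 9; lo=0, mid=0, hi=10
nums[mid]=1<9: swap nums[0],nums[0]; lo=1,mid=1 → [1, 2, 3, 4, 5, 6, 9, 11, 10, 12, 13]
nums[mid]=2<9: swap nums[1],nums[1]; lo=2,mid=2 → [1, 2, 3, 4, 5, 6, 9, 11, 10, 12, 13]
nums[mid]=3<9: swap nums[2],nums[2]; lo=3,mid=3 → [1, 2, 3, 4, 5, 6, 9, 11, 10, 12, 13]
nums[mid]=4<9: swap nums[3],nums[3]; lo=4,mid=4 → [1, 2, 3, 4, 5, 6, 9, 11, 10, 12, 13]
nums[mid]=5<9: swap nums[4],nums[4]; lo=5,mid=5 → [1, 2, 3, 4, 5, 6, 9, 11, 10, 12, 13]
nums[mid]=6<9: swap nums[5],nums[5]; lo=6,mid=6 → [1, 2, 3, 4, 5, 6, 9, 11, 10, 12, 13]
nums[mid]=9=9: mid=7
nums[mid]=11>9: swap nums[7],nums[10]; hi=9 → [1, 2, 3, 4, 5, 6, 9, 13, 10, 12, 11]
nums[mid]=13>9: swap nums[7],nums[9]; hi=8 → [1, 2, 3, 4, 5, 6, 9, 12, 10, 13, 11]
nums[mid]=12>9: swap nums[7],nums[8]; hi=7 → [1, 2, 3, 4, 5, 6, 9, 10, 12, 13, 11]
nums[mid]=10>9: swap nums[7],nums[7]; hi=6 → [1, 2, 3, 4, 5, 6, 9, 10, 12, 13, 11]
end: lo=6, hi=6; nums = [1, 2, 3, 4, 5, 6, 9, 10, 12, 13, 11]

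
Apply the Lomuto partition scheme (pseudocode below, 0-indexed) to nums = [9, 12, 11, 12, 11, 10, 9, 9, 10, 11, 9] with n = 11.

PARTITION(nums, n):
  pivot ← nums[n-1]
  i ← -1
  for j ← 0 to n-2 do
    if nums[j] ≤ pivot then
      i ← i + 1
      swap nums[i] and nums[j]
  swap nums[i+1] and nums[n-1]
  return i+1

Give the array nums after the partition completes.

[9, 9, 9, 9, 11, 10, 12, 11, 10, 11, 12]

pivot = nums[10] = 9; i = -1
j=0: nums[0]=9 ≤ 9 → i=0, swap nums[0],nums[0] (no change) → [9, 12, 11, 12, 11, 10, 9, 9, 10, 11, 9]
j=1: nums[1]=12 > 9 → no swap
j=2: nums[2]=11 > 9 → no swap
j=3: nums[3]=12 > 9 → no swap
j=4: nums[4]=11 > 9 → no swap
j=5: nums[5]=10 > 9 → no swap
j=6: nums[6]=9 ≤ 9 → i=1, swap nums[1],nums[6] → [9, 9, 11, 12, 11, 10, 12, 9, 10, 11, 9]
j=7: nums[7]=9 ≤ 9 → i=2, swap nums[2],nums[7] → [9, 9, 9, 12, 11, 10, 12, 11, 10, 11, 9]
j=8: nums[8]=10 > 9 → no swap
j=9: nums[9]=11 > 9 → no swap
final swap nums[3],nums[10] → [9, 9, 9, 9, 11, 10, 12, 11, 10, 11, 12]; return 3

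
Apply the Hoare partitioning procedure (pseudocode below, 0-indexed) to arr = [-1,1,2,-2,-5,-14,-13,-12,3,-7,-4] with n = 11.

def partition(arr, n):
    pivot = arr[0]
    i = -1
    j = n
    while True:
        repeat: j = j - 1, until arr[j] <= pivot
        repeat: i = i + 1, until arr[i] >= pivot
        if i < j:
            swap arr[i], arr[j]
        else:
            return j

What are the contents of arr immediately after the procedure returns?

[-4,-7,-12,-2,-5,-14,-13,2,3,1,-1]

pivot = arr[0] = -1; i = -1, j = 11
j→10 (arr[10]=-4≤-1), i→0 (arr[0]=-1≥-1); i<j, swap → [-4,1,2,-2,-5,-14,-13,-12,3,-7,-1]
j→9 (arr[9]=-7≤-1), i→1 (arr[1]=1≥-1); i<j, swap → [-4,-7,2,-2,-5,-14,-13,-12,3,1,-1]
j→7 (arr[7]=-12≤-1), i→2 (arr[2]=2≥-1); i<j, swap → [-4,-7,-12,-2,-5,-14,-13,2,3,1,-1]
j→6, i→7; i≥j, return j=6. arr = [-4,-7,-12,-2,-5,-14,-13,2,3,1,-1]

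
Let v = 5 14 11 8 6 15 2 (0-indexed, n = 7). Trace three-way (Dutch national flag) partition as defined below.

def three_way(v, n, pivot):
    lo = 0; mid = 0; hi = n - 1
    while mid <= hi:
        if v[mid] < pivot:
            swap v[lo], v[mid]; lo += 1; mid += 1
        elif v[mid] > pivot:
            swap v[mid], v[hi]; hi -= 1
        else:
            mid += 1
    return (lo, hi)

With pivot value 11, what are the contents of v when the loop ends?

lo=0 mid=0 hi=6
5<11: swap(0,0), lo=1 mid=1 ⇒ 5 14 11 8 6 15 2
14>11: swap(1,6), hi=5 ⇒ 5 2 11 8 6 15 14
2<11: swap(1,1), lo=2 mid=2 ⇒ 5 2 11 8 6 15 14
11=11: mid=3
8<11: swap(2,3), lo=3 mid=4 ⇒ 5 2 8 11 6 15 14
6<11: swap(3,4), lo=4 mid=5 ⇒ 5 2 8 6 11 15 14
15>11: swap(5,5), hi=4 ⇒ 5 2 8 6 11 15 14
done. lo=4 hi=4; v=5 2 8 6 11 15 14

5 2 8 6 11 15 14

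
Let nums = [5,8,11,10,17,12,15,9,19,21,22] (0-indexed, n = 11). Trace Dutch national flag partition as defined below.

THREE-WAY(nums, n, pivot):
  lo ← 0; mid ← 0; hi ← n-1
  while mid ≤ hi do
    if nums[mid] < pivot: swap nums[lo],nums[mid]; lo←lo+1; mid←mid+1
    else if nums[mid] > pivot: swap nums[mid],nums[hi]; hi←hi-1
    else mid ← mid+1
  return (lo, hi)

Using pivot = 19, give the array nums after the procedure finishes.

pivot = 19; lo=0, mid=0, hi=10
nums[mid]=5<19: swap nums[0],nums[0]; lo=1,mid=1 → [5,8,11,10,17,12,15,9,19,21,22]
nums[mid]=8<19: swap nums[1],nums[1]; lo=2,mid=2 → [5,8,11,10,17,12,15,9,19,21,22]
nums[mid]=11<19: swap nums[2],nums[2]; lo=3,mid=3 → [5,8,11,10,17,12,15,9,19,21,22]
nums[mid]=10<19: swap nums[3],nums[3]; lo=4,mid=4 → [5,8,11,10,17,12,15,9,19,21,22]
nums[mid]=17<19: swap nums[4],nums[4]; lo=5,mid=5 → [5,8,11,10,17,12,15,9,19,21,22]
nums[mid]=12<19: swap nums[5],nums[5]; lo=6,mid=6 → [5,8,11,10,17,12,15,9,19,21,22]
nums[mid]=15<19: swap nums[6],nums[6]; lo=7,mid=7 → [5,8,11,10,17,12,15,9,19,21,22]
nums[mid]=9<19: swap nums[7],nums[7]; lo=8,mid=8 → [5,8,11,10,17,12,15,9,19,21,22]
nums[mid]=19=19: mid=9
nums[mid]=21>19: swap nums[9],nums[10]; hi=9 → [5,8,11,10,17,12,15,9,19,22,21]
nums[mid]=22>19: swap nums[9],nums[9]; hi=8 → [5,8,11,10,17,12,15,9,19,22,21]
end: lo=8, hi=8; nums = [5,8,11,10,17,12,15,9,19,22,21]

[5,8,11,10,17,12,15,9,19,22,21]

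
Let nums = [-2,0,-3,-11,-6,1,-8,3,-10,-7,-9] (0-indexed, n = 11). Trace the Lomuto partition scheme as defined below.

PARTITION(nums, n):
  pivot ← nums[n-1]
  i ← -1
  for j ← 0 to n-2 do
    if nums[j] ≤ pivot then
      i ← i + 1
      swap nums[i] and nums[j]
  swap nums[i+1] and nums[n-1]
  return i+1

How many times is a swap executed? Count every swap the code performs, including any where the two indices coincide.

3

pivot=-9, i=-1
j=0: -2>-9, skip
j=1: 0>-9, skip
j=2: -3>-9, skip
j=3: -11≤-9, i=0, swap(0,3) ⇒ [-11,0,-3,-2,-6,1,-8,3,-10,-7,-9]
j=4: -6>-9, skip
j=5: 1>-9, skip
j=6: -8>-9, skip
j=7: 3>-9, skip
j=8: -10≤-9, i=1, swap(1,8) ⇒ [-11,-10,-3,-2,-6,1,-8,3,0,-7,-9]
j=9: -7>-9, skip
swap(2,10) ⇒ [-11,-10,-9,-2,-6,1,-8,3,0,-7,-3]; return 2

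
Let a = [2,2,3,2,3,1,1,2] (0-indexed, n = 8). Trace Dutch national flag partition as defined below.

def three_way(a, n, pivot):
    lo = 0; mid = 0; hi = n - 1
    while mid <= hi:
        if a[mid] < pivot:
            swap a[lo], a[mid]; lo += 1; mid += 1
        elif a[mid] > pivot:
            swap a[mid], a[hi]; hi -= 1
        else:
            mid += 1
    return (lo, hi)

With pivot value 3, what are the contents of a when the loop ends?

[2,2,2,1,1,2,3,3]

lo=0 mid=0 hi=7
2<3: swap(0,0), lo=1 mid=1 ⇒ [2,2,3,2,3,1,1,2]
2<3: swap(1,1), lo=2 mid=2 ⇒ [2,2,3,2,3,1,1,2]
3=3: mid=3
2<3: swap(2,3), lo=3 mid=4 ⇒ [2,2,2,3,3,1,1,2]
3=3: mid=5
1<3: swap(3,5), lo=4 mid=6 ⇒ [2,2,2,1,3,3,1,2]
1<3: swap(4,6), lo=5 mid=7 ⇒ [2,2,2,1,1,3,3,2]
2<3: swap(5,7), lo=6 mid=8 ⇒ [2,2,2,1,1,2,3,3]
done. lo=6 hi=7; a=[2,2,2,1,1,2,3,3]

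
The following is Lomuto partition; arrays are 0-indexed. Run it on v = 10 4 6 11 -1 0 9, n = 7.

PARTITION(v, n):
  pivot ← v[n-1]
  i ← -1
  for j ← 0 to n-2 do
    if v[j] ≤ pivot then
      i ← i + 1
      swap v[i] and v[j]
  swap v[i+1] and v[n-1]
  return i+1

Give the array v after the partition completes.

4 6 -1 0 9 11 10

pivot=9, i=-1
j=0: 10>9, skip
j=1: 4≤9, i=0, swap(0,1) ⇒ 4 10 6 11 -1 0 9
j=2: 6≤9, i=1, swap(1,2) ⇒ 4 6 10 11 -1 0 9
j=3: 11>9, skip
j=4: -1≤9, i=2, swap(2,4) ⇒ 4 6 -1 11 10 0 9
j=5: 0≤9, i=3, swap(3,5) ⇒ 4 6 -1 0 10 11 9
swap(4,6) ⇒ 4 6 -1 0 9 11 10; return 4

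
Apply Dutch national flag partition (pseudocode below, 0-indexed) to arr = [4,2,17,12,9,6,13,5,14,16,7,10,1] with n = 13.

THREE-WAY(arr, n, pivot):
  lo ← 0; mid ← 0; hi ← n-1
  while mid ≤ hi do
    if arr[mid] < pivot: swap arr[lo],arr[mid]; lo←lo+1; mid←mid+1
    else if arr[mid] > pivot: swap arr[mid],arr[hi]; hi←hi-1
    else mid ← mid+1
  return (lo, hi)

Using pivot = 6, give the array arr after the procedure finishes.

[4,2,1,5,6,13,9,14,16,7,10,12,17]

pivot = 6; lo=0, mid=0, hi=12
arr[mid]=4<6: swap arr[0],arr[0]; lo=1,mid=1 → [4,2,17,12,9,6,13,5,14,16,7,10,1]
arr[mid]=2<6: swap arr[1],arr[1]; lo=2,mid=2 → [4,2,17,12,9,6,13,5,14,16,7,10,1]
arr[mid]=17>6: swap arr[2],arr[12]; hi=11 → [4,2,1,12,9,6,13,5,14,16,7,10,17]
arr[mid]=1<6: swap arr[2],arr[2]; lo=3,mid=3 → [4,2,1,12,9,6,13,5,14,16,7,10,17]
arr[mid]=12>6: swap arr[3],arr[11]; hi=10 → [4,2,1,10,9,6,13,5,14,16,7,12,17]
arr[mid]=10>6: swap arr[3],arr[10]; hi=9 → [4,2,1,7,9,6,13,5,14,16,10,12,17]
arr[mid]=7>6: swap arr[3],arr[9]; hi=8 → [4,2,1,16,9,6,13,5,14,7,10,12,17]
arr[mid]=16>6: swap arr[3],arr[8]; hi=7 → [4,2,1,14,9,6,13,5,16,7,10,12,17]
arr[mid]=14>6: swap arr[3],arr[7]; hi=6 → [4,2,1,5,9,6,13,14,16,7,10,12,17]
arr[mid]=5<6: swap arr[3],arr[3]; lo=4,mid=4 → [4,2,1,5,9,6,13,14,16,7,10,12,17]
arr[mid]=9>6: swap arr[4],arr[6]; hi=5 → [4,2,1,5,13,6,9,14,16,7,10,12,17]
arr[mid]=13>6: swap arr[4],arr[5]; hi=4 → [4,2,1,5,6,13,9,14,16,7,10,12,17]
arr[mid]=6=6: mid=5
end: lo=4, hi=4; arr = [4,2,1,5,6,13,9,14,16,7,10,12,17]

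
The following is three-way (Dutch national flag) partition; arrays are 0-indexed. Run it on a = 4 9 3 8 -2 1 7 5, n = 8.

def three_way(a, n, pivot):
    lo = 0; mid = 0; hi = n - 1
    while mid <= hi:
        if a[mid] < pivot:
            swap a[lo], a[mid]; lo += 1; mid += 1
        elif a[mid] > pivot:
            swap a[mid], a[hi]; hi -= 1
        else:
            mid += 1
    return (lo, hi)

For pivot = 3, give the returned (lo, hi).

pivot = 3; lo=0, mid=0, hi=7
a[mid]=4>3: swap a[0],a[7]; hi=6 → 5 9 3 8 -2 1 7 4
a[mid]=5>3: swap a[0],a[6]; hi=5 → 7 9 3 8 -2 1 5 4
a[mid]=7>3: swap a[0],a[5]; hi=4 → 1 9 3 8 -2 7 5 4
a[mid]=1<3: swap a[0],a[0]; lo=1,mid=1 → 1 9 3 8 -2 7 5 4
a[mid]=9>3: swap a[1],a[4]; hi=3 → 1 -2 3 8 9 7 5 4
a[mid]=-2<3: swap a[1],a[1]; lo=2,mid=2 → 1 -2 3 8 9 7 5 4
a[mid]=3=3: mid=3
a[mid]=8>3: swap a[3],a[3]; hi=2 → 1 -2 3 8 9 7 5 4
end: lo=2, hi=2; a = 1 -2 3 8 9 7 5 4

(2, 2)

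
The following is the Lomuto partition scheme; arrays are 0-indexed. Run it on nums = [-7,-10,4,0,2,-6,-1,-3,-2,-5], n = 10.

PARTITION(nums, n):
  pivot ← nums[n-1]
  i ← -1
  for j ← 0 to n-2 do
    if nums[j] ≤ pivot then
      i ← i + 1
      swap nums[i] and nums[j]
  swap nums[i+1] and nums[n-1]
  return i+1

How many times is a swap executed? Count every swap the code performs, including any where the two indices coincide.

pivot = nums[9] = -5; i = -1
j=0: nums[0]=-7 ≤ -5 → i=0, swap nums[0],nums[0] (no change) → [-7,-10,4,0,2,-6,-1,-3,-2,-5]
j=1: nums[1]=-10 ≤ -5 → i=1, swap nums[1],nums[1] (no change) → [-7,-10,4,0,2,-6,-1,-3,-2,-5]
j=2: nums[2]=4 > -5 → no swap
j=3: nums[3]=0 > -5 → no swap
j=4: nums[4]=2 > -5 → no swap
j=5: nums[5]=-6 ≤ -5 → i=2, swap nums[2],nums[5] → [-7,-10,-6,0,2,4,-1,-3,-2,-5]
j=6: nums[6]=-1 > -5 → no swap
j=7: nums[7]=-3 > -5 → no swap
j=8: nums[8]=-2 > -5 → no swap
final swap nums[3],nums[9] → [-7,-10,-6,-5,2,4,-1,-3,-2,0]; return 3

4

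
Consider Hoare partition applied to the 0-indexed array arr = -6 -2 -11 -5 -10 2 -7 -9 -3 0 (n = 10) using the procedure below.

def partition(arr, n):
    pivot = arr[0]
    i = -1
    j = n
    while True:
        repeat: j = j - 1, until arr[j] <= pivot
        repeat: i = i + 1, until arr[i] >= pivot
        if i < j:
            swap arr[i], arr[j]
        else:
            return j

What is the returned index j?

3

pivot = arr[0] = -6; i = -1, j = 10
j→7 (arr[7]=-9≤-6), i→0 (arr[0]=-6≥-6); i<j, swap → -9 -2 -11 -5 -10 2 -7 -6 -3 0
j→6 (arr[6]=-7≤-6), i→1 (arr[1]=-2≥-6); i<j, swap → -9 -7 -11 -5 -10 2 -2 -6 -3 0
j→4 (arr[4]=-10≤-6), i→3 (arr[3]=-5≥-6); i<j, swap → -9 -7 -11 -10 -5 2 -2 -6 -3 0
j→3, i→4; i≥j, return j=3. arr = -9 -7 -11 -10 -5 2 -2 -6 -3 0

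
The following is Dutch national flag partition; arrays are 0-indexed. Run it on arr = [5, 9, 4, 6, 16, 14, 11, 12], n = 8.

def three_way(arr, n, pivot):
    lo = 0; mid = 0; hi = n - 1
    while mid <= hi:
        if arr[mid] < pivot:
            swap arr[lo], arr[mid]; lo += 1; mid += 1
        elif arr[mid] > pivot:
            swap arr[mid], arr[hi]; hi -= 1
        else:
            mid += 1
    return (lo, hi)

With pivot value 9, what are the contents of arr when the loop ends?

[5, 4, 6, 9, 14, 11, 12, 16]

pivot = 9; lo=0, mid=0, hi=7
arr[mid]=5<9: swap arr[0],arr[0]; lo=1,mid=1 → [5, 9, 4, 6, 16, 14, 11, 12]
arr[mid]=9=9: mid=2
arr[mid]=4<9: swap arr[1],arr[2]; lo=2,mid=3 → [5, 4, 9, 6, 16, 14, 11, 12]
arr[mid]=6<9: swap arr[2],arr[3]; lo=3,mid=4 → [5, 4, 6, 9, 16, 14, 11, 12]
arr[mid]=16>9: swap arr[4],arr[7]; hi=6 → [5, 4, 6, 9, 12, 14, 11, 16]
arr[mid]=12>9: swap arr[4],arr[6]; hi=5 → [5, 4, 6, 9, 11, 14, 12, 16]
arr[mid]=11>9: swap arr[4],arr[5]; hi=4 → [5, 4, 6, 9, 14, 11, 12, 16]
arr[mid]=14>9: swap arr[4],arr[4]; hi=3 → [5, 4, 6, 9, 14, 11, 12, 16]
end: lo=3, hi=3; arr = [5, 4, 6, 9, 14, 11, 12, 16]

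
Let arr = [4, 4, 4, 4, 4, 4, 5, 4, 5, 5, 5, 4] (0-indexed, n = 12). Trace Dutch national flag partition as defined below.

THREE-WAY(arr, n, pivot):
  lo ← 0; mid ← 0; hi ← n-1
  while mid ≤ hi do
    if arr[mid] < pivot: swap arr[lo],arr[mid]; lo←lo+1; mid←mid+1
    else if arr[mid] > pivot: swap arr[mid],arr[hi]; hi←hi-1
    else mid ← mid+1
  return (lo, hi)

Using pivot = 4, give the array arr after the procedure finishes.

[4, 4, 4, 4, 4, 4, 4, 4, 5, 5, 5, 5]

pivot = 4; lo=0, mid=0, hi=11
arr[mid]=4=4: mid=1
arr[mid]=4=4: mid=2
arr[mid]=4=4: mid=3
arr[mid]=4=4: mid=4
arr[mid]=4=4: mid=5
arr[mid]=4=4: mid=6
arr[mid]=5>4: swap arr[6],arr[11]; hi=10 → [4, 4, 4, 4, 4, 4, 4, 4, 5, 5, 5, 5]
arr[mid]=4=4: mid=7
arr[mid]=4=4: mid=8
arr[mid]=5>4: swap arr[8],arr[10]; hi=9 → [4, 4, 4, 4, 4, 4, 4, 4, 5, 5, 5, 5]
arr[mid]=5>4: swap arr[8],arr[9]; hi=8 → [4, 4, 4, 4, 4, 4, 4, 4, 5, 5, 5, 5]
arr[mid]=5>4: swap arr[8],arr[8]; hi=7 → [4, 4, 4, 4, 4, 4, 4, 4, 5, 5, 5, 5]
end: lo=0, hi=7; arr = [4, 4, 4, 4, 4, 4, 4, 4, 5, 5, 5, 5]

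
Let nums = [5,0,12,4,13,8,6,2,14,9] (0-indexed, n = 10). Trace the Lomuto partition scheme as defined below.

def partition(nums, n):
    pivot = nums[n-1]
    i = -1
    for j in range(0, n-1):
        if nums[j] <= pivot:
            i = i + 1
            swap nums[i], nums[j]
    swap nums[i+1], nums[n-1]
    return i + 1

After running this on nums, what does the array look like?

pivot=9, i=-1
j=0: 5≤9, i=0, swap(0,0) ⇒ [5,0,12,4,13,8,6,2,14,9]
j=1: 0≤9, i=1, swap(1,1) ⇒ [5,0,12,4,13,8,6,2,14,9]
j=2: 12>9, skip
j=3: 4≤9, i=2, swap(2,3) ⇒ [5,0,4,12,13,8,6,2,14,9]
j=4: 13>9, skip
j=5: 8≤9, i=3, swap(3,5) ⇒ [5,0,4,8,13,12,6,2,14,9]
j=6: 6≤9, i=4, swap(4,6) ⇒ [5,0,4,8,6,12,13,2,14,9]
j=7: 2≤9, i=5, swap(5,7) ⇒ [5,0,4,8,6,2,13,12,14,9]
j=8: 14>9, skip
swap(6,9) ⇒ [5,0,4,8,6,2,9,12,14,13]; return 6

[5,0,4,8,6,2,9,12,14,13]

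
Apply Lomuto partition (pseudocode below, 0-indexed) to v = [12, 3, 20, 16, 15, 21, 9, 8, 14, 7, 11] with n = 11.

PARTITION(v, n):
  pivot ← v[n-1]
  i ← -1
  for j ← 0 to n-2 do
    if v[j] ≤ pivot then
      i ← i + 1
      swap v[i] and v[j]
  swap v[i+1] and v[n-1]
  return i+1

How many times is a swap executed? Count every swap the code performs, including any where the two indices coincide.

5

pivot = v[10] = 11; i = -1
j=0: v[0]=12 > 11 → no swap
j=1: v[1]=3 ≤ 11 → i=0, swap v[0],v[1] → [3, 12, 20, 16, 15, 21, 9, 8, 14, 7, 11]
j=2: v[2]=20 > 11 → no swap
j=3: v[3]=16 > 11 → no swap
j=4: v[4]=15 > 11 → no swap
j=5: v[5]=21 > 11 → no swap
j=6: v[6]=9 ≤ 11 → i=1, swap v[1],v[6] → [3, 9, 20, 16, 15, 21, 12, 8, 14, 7, 11]
j=7: v[7]=8 ≤ 11 → i=2, swap v[2],v[7] → [3, 9, 8, 16, 15, 21, 12, 20, 14, 7, 11]
j=8: v[8]=14 > 11 → no swap
j=9: v[9]=7 ≤ 11 → i=3, swap v[3],v[9] → [3, 9, 8, 7, 15, 21, 12, 20, 14, 16, 11]
final swap v[4],v[10] → [3, 9, 8, 7, 11, 21, 12, 20, 14, 16, 15]; return 4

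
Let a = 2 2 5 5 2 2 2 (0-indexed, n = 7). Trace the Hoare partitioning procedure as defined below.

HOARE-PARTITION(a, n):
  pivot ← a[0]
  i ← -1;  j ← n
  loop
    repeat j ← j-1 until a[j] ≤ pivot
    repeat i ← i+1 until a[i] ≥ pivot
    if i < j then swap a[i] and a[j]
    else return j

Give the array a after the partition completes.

pivot = a[0] = 2; i = -1, j = 7
j→6 (a[6]=2≤2), i→0 (a[0]=2≥2); i<j, swap → 2 2 5 5 2 2 2
j→5 (a[5]=2≤2), i→1 (a[1]=2≥2); i<j, swap → 2 2 5 5 2 2 2
j→4 (a[4]=2≤2), i→2 (a[2]=5≥2); i<j, swap → 2 2 2 5 5 2 2
j→2, i→3; i≥j, return j=2. a = 2 2 2 5 5 2 2

2 2 2 5 5 2 2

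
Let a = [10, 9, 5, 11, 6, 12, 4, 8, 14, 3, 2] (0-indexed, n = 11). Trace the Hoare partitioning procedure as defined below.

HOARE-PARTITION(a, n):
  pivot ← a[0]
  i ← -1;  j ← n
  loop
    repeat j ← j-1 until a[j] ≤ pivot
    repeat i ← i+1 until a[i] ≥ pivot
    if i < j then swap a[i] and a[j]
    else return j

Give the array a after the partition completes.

pivot = a[0] = 10; i = -1, j = 11
j→10 (a[10]=2≤10), i→0 (a[0]=10≥10); i<j, swap → [2, 9, 5, 11, 6, 12, 4, 8, 14, 3, 10]
j→9 (a[9]=3≤10), i→3 (a[3]=11≥10); i<j, swap → [2, 9, 5, 3, 6, 12, 4, 8, 14, 11, 10]
j→7 (a[7]=8≤10), i→5 (a[5]=12≥10); i<j, swap → [2, 9, 5, 3, 6, 8, 4, 12, 14, 11, 10]
j→6, i→7; i≥j, return j=6. a = [2, 9, 5, 3, 6, 8, 4, 12, 14, 11, 10]

[2, 9, 5, 3, 6, 8, 4, 12, 14, 11, 10]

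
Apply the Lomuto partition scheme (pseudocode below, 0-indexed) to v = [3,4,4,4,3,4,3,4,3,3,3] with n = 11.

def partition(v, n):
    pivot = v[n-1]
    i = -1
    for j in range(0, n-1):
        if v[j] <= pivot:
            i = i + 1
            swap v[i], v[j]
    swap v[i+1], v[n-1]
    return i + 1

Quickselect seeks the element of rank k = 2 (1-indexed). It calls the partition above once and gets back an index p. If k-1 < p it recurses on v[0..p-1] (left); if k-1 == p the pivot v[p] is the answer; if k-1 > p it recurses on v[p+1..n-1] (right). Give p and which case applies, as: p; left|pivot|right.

pivot=3, i=-1
j=0: 3≤3, i=0, swap(0,0) ⇒ [3,4,4,4,3,4,3,4,3,3,3]
j=1: 4>3, skip
j=2: 4>3, skip
j=3: 4>3, skip
j=4: 3≤3, i=1, swap(1,4) ⇒ [3,3,4,4,4,4,3,4,3,3,3]
j=5: 4>3, skip
j=6: 3≤3, i=2, swap(2,6) ⇒ [3,3,3,4,4,4,4,4,3,3,3]
j=7: 4>3, skip
j=8: 3≤3, i=3, swap(3,8) ⇒ [3,3,3,3,4,4,4,4,4,3,3]
j=9: 3≤3, i=4, swap(4,9) ⇒ [3,3,3,3,3,4,4,4,4,4,3]
swap(5,10) ⇒ [3,3,3,3,3,3,4,4,4,4,4]; return 5
p = 5; k-1 = 1 < 5 ⇒ left

5; left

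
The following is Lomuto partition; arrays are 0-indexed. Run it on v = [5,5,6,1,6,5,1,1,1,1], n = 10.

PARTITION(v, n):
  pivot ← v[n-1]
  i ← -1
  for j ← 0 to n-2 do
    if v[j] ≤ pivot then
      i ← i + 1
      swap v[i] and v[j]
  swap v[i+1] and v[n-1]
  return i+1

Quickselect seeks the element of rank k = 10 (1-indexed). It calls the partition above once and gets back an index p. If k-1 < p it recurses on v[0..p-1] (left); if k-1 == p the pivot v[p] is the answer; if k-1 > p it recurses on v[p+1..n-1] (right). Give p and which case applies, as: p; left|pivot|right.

pivot=1, i=-1
j=0: 5>1, skip
j=1: 5>1, skip
j=2: 6>1, skip
j=3: 1≤1, i=0, swap(0,3) ⇒ [1,5,6,5,6,5,1,1,1,1]
j=4: 6>1, skip
j=5: 5>1, skip
j=6: 1≤1, i=1, swap(1,6) ⇒ [1,1,6,5,6,5,5,1,1,1]
j=7: 1≤1, i=2, swap(2,7) ⇒ [1,1,1,5,6,5,5,6,1,1]
j=8: 1≤1, i=3, swap(3,8) ⇒ [1,1,1,1,6,5,5,6,5,1]
swap(4,9) ⇒ [1,1,1,1,1,5,5,6,5,6]; return 4
p = 4; k-1 = 9 > 4 ⇒ right

4; right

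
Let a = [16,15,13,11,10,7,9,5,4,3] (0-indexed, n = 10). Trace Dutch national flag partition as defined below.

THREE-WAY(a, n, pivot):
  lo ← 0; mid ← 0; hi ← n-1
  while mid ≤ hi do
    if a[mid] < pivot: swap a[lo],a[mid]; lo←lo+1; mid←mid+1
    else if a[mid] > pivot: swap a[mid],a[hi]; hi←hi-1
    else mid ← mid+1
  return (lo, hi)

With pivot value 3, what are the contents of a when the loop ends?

pivot = 3; lo=0, mid=0, hi=9
a[mid]=16>3: swap a[0],a[9]; hi=8 → [3,15,13,11,10,7,9,5,4,16]
a[mid]=3=3: mid=1
a[mid]=15>3: swap a[1],a[8]; hi=7 → [3,4,13,11,10,7,9,5,15,16]
a[mid]=4>3: swap a[1],a[7]; hi=6 → [3,5,13,11,10,7,9,4,15,16]
a[mid]=5>3: swap a[1],a[6]; hi=5 → [3,9,13,11,10,7,5,4,15,16]
a[mid]=9>3: swap a[1],a[5]; hi=4 → [3,7,13,11,10,9,5,4,15,16]
a[mid]=7>3: swap a[1],a[4]; hi=3 → [3,10,13,11,7,9,5,4,15,16]
a[mid]=10>3: swap a[1],a[3]; hi=2 → [3,11,13,10,7,9,5,4,15,16]
a[mid]=11>3: swap a[1],a[2]; hi=1 → [3,13,11,10,7,9,5,4,15,16]
a[mid]=13>3: swap a[1],a[1]; hi=0 → [3,13,11,10,7,9,5,4,15,16]
end: lo=0, hi=0; a = [3,13,11,10,7,9,5,4,15,16]

[3,13,11,10,7,9,5,4,15,16]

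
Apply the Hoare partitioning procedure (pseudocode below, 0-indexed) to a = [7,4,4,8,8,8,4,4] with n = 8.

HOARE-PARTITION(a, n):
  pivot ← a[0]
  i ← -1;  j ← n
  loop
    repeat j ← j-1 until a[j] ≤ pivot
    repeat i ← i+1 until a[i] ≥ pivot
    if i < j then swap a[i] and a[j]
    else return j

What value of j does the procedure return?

3

pivot=7
j stops at 7 (4), i stops at 0 (7); swap ⇒ [4,4,4,8,8,8,4,7]
j stops at 6 (4), i stops at 3 (8); swap ⇒ [4,4,4,4,8,8,8,7]
j stops at 3, i stops at 4; i≥j ⇒ return 3. a=[4,4,4,4,8,8,8,7]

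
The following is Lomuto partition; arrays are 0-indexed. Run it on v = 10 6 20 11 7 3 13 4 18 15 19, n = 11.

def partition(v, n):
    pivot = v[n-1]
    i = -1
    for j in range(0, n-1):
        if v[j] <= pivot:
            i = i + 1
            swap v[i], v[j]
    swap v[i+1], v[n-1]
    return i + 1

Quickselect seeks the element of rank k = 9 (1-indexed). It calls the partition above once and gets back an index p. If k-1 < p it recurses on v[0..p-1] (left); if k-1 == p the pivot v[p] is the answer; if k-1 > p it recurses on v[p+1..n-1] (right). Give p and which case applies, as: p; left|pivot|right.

pivot=19, i=-1
j=0: 10≤19, i=0, swap(0,0) ⇒ 10 6 20 11 7 3 13 4 18 15 19
j=1: 6≤19, i=1, swap(1,1) ⇒ 10 6 20 11 7 3 13 4 18 15 19
j=2: 20>19, skip
j=3: 11≤19, i=2, swap(2,3) ⇒ 10 6 11 20 7 3 13 4 18 15 19
j=4: 7≤19, i=3, swap(3,4) ⇒ 10 6 11 7 20 3 13 4 18 15 19
j=5: 3≤19, i=4, swap(4,5) ⇒ 10 6 11 7 3 20 13 4 18 15 19
j=6: 13≤19, i=5, swap(5,6) ⇒ 10 6 11 7 3 13 20 4 18 15 19
j=7: 4≤19, i=6, swap(6,7) ⇒ 10 6 11 7 3 13 4 20 18 15 19
j=8: 18≤19, i=7, swap(7,8) ⇒ 10 6 11 7 3 13 4 18 20 15 19
j=9: 15≤19, i=8, swap(8,9) ⇒ 10 6 11 7 3 13 4 18 15 20 19
swap(9,10) ⇒ 10 6 11 7 3 13 4 18 15 19 20; return 9
p = 9; k-1 = 8 < 9 ⇒ left

9; left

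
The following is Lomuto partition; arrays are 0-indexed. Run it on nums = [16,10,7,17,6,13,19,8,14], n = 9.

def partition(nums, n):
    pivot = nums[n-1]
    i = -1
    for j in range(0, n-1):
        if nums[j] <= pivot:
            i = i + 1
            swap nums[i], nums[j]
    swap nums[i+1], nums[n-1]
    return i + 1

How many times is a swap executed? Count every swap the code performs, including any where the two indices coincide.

pivot = nums[8] = 14; i = -1
j=0: nums[0]=16 > 14 → no swap
j=1: nums[1]=10 ≤ 14 → i=0, swap nums[0],nums[1] → [10,16,7,17,6,13,19,8,14]
j=2: nums[2]=7 ≤ 14 → i=1, swap nums[1],nums[2] → [10,7,16,17,6,13,19,8,14]
j=3: nums[3]=17 > 14 → no swap
j=4: nums[4]=6 ≤ 14 → i=2, swap nums[2],nums[4] → [10,7,6,17,16,13,19,8,14]
j=5: nums[5]=13 ≤ 14 → i=3, swap nums[3],nums[5] → [10,7,6,13,16,17,19,8,14]
j=6: nums[6]=19 > 14 → no swap
j=7: nums[7]=8 ≤ 14 → i=4, swap nums[4],nums[7] → [10,7,6,13,8,17,19,16,14]
final swap nums[5],nums[8] → [10,7,6,13,8,14,19,16,17]; return 5

6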